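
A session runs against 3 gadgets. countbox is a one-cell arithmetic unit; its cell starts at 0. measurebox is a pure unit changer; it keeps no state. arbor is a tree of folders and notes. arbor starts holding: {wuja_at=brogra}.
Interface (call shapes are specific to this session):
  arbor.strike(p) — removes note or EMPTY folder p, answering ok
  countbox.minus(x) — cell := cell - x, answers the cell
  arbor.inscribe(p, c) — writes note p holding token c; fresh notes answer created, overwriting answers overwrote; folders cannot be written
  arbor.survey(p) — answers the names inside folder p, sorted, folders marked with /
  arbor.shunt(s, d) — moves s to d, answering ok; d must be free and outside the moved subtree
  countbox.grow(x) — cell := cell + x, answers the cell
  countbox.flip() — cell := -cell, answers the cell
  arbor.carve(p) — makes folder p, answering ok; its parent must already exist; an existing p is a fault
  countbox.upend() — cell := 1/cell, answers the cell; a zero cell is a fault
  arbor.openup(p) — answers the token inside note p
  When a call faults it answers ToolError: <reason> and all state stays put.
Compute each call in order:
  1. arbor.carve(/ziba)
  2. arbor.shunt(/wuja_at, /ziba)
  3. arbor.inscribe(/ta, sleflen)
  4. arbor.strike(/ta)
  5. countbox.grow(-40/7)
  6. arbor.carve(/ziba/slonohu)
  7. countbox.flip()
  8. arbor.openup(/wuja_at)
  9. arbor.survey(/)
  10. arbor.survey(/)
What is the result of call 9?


Answer: [wuja_at, ziba/]

Derivation:
% arbor.carve /ziba
[out] ok
% arbor.shunt /wuja_at /ziba
[out] ToolError: exists
% arbor.inscribe /ta sleflen
[out] created
% arbor.strike /ta
[out] ok
% countbox.grow -40/7
[out] -40/7
% arbor.carve /ziba/slonohu
[out] ok
% countbox.flip
[out] 40/7
% arbor.openup /wuja_at
[out] brogra
% arbor.survey /
[out] [wuja_at, ziba/]
% arbor.survey /
[out] [wuja_at, ziba/]


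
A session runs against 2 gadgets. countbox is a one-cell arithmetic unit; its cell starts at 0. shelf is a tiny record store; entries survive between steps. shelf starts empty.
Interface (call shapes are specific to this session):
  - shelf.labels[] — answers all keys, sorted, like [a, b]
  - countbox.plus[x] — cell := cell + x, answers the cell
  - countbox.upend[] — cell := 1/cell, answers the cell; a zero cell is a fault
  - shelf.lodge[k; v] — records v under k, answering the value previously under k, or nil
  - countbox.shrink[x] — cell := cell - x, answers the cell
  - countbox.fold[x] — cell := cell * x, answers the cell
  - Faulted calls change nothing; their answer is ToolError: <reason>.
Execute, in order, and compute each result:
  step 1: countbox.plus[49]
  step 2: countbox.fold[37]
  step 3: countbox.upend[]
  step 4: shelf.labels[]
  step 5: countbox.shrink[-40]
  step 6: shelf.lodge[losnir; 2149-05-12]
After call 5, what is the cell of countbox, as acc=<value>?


Invoking countbox.plus(49), which returns 49.
I call countbox.fold(37), giving 1813.
Now I run countbox.upend(), giving 1/1813.
Using shelf.labels, and observe [].
I use countbox.shrink(-40), yielding 72521/1813.
Then shelf.lodge(losnir, 2149-05-12), yielding nil.

Answer: acc=72521/1813


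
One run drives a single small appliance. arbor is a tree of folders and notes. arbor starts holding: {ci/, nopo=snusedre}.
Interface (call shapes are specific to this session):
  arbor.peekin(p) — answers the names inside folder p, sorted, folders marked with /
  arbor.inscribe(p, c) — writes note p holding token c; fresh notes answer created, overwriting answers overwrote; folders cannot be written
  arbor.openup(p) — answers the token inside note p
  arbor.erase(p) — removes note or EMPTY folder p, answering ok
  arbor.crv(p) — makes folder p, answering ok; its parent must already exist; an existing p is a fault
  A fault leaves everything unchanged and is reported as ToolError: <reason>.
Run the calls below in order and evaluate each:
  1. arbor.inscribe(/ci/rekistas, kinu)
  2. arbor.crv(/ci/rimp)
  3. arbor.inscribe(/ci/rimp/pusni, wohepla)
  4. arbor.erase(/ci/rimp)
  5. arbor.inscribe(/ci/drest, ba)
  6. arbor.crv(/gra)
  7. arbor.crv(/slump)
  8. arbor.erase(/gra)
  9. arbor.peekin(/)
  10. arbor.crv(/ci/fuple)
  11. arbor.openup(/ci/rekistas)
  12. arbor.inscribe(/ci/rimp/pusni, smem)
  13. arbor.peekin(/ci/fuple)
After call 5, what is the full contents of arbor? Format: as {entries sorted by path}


Answer: {ci/, ci/drest=ba, ci/rekistas=kinu, ci/rimp/, ci/rimp/pusni=wohepla, nopo=snusedre}

Derivation:
I run inscribe with p→/ci/rekistas, c→kinu, and see created.
I call crv with p→/ci/rimp, and observe ok.
I run inscribe with p→/ci/rimp/pusni, c→wohepla, yielding created.
Invoking erase with p→/ci/rimp, and see ToolError: not empty.
Then inscribe with p→/ci/drest, c→ba, and get created.
I invoke crv with p→/gra, yielding ok.
I invoke crv with p→/slump, and see ok.
I call erase with p→/gra, yielding ok.
I run peekin with p→/, and observe [ci/, nopo, slump/].
I try crv with p→/ci/fuple: ok.
Now I run openup with p→/ci/rekistas, — result: kinu.
I call inscribe with p→/ci/rimp/pusni, c→smem, which returns overwrote.
Using peekin with p→/ci/fuple: [].


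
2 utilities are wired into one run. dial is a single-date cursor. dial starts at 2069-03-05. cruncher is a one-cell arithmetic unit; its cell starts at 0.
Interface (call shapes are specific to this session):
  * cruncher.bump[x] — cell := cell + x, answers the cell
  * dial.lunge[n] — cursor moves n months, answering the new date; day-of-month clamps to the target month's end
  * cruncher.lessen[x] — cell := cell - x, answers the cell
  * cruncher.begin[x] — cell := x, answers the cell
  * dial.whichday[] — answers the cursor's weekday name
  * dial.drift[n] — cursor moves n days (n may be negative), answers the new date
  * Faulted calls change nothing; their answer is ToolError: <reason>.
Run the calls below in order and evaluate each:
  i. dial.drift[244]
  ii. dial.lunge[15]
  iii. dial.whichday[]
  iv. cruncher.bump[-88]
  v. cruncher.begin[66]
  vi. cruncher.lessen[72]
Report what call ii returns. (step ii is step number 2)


>> drift(n='244')
<< 2069-11-04
>> lunge(n='15')
<< 2071-02-04
>> whichday()
<< Wednesday
>> bump(x='-88')
<< -88
>> begin(x='66')
<< 66
>> lessen(x='72')
<< -6

Answer: 2071-02-04


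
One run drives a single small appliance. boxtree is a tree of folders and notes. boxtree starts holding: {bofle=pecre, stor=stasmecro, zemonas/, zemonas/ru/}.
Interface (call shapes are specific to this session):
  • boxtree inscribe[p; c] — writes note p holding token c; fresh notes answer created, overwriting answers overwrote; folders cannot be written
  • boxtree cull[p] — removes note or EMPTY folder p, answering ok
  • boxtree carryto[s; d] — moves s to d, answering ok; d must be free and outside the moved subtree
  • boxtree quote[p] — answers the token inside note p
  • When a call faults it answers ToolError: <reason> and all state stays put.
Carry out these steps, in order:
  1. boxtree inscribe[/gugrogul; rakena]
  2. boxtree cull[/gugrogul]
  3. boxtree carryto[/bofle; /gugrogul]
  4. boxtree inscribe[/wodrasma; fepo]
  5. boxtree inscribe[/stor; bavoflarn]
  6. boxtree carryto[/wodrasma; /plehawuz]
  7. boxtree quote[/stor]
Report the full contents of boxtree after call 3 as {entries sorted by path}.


Answer: {gugrogul=pecre, stor=stasmecro, zemonas/, zemonas/ru/}

Derivation:
→ boxtree inscribe(p='/gugrogul', c='rakena')
← created
→ boxtree cull(p='/gugrogul')
← ok
→ boxtree carryto(s='/bofle', d='/gugrogul')
← ok
→ boxtree inscribe(p='/wodrasma', c='fepo')
← created
→ boxtree inscribe(p='/stor', c='bavoflarn')
← overwrote
→ boxtree carryto(s='/wodrasma', d='/plehawuz')
← ok
→ boxtree quote(p='/stor')
← bavoflarn


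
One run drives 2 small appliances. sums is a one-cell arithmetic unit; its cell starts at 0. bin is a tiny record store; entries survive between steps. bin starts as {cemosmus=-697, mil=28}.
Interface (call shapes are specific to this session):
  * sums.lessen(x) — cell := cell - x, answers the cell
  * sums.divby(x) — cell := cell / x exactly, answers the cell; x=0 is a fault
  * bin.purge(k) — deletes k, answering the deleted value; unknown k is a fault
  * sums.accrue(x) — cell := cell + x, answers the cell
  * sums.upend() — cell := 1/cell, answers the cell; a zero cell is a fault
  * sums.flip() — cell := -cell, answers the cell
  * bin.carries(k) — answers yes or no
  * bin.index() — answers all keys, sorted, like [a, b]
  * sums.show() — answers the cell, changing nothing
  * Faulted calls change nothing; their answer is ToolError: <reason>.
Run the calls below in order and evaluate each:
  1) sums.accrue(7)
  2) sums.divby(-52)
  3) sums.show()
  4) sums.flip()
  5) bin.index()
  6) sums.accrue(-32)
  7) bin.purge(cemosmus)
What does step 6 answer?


Do: sums.accrue[x: 7]
See: 7
Do: sums.divby[x: -52]
See: -7/52
Do: sums.show[]
See: -7/52
Do: sums.flip[]
See: 7/52
Do: bin.index[]
See: [cemosmus, mil]
Do: sums.accrue[x: -32]
See: -1657/52
Do: bin.purge[k: cemosmus]
See: -697

Answer: -1657/52


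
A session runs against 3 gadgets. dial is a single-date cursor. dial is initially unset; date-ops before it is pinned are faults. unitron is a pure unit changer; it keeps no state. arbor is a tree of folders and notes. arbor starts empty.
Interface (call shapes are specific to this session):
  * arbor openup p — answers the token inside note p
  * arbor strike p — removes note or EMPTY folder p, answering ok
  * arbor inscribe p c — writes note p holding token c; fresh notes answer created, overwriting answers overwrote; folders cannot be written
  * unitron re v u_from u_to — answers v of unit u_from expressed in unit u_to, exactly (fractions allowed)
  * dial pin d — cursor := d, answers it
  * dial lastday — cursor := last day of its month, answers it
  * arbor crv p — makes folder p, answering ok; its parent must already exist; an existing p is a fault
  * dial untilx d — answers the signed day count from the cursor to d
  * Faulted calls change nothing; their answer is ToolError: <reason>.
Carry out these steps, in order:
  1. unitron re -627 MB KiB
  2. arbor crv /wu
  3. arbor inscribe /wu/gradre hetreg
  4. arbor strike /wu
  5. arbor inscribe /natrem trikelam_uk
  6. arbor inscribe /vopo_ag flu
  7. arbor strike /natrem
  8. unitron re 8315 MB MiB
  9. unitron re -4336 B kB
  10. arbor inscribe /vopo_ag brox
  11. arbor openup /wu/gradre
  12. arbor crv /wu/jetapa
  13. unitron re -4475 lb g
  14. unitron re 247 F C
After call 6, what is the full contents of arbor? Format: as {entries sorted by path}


Answer: {natrem=trikelam_uk, vopo_ag=flu, wu/, wu/gradre=hetreg}

Derivation:
>> unitron re(v→-627, u_from→MB, u_to→KiB)
<< -9796875/16
>> arbor crv(p→/wu)
<< ok
>> arbor inscribe(p→/wu/gradre, c→hetreg)
<< created
>> arbor strike(p→/wu)
<< ToolError: not empty
>> arbor inscribe(p→/natrem, c→trikelam_uk)
<< created
>> arbor inscribe(p→/vopo_ag, c→flu)
<< created
>> arbor strike(p→/natrem)
<< ok
>> unitron re(v→8315, u_from→MB, u_to→MiB)
<< 129921875/16384
>> unitron re(v→-4336, u_from→B, u_to→kB)
<< -542/125
>> arbor inscribe(p→/vopo_ag, c→brox)
<< overwrote
>> arbor openup(p→/wu/gradre)
<< hetreg
>> arbor crv(p→/wu/jetapa)
<< ok
>> unitron re(v→-4475, u_from→lb, u_to→g)
<< -8119303423/4000
>> unitron re(v→247, u_from→F, u_to→C)
<< 1075/9


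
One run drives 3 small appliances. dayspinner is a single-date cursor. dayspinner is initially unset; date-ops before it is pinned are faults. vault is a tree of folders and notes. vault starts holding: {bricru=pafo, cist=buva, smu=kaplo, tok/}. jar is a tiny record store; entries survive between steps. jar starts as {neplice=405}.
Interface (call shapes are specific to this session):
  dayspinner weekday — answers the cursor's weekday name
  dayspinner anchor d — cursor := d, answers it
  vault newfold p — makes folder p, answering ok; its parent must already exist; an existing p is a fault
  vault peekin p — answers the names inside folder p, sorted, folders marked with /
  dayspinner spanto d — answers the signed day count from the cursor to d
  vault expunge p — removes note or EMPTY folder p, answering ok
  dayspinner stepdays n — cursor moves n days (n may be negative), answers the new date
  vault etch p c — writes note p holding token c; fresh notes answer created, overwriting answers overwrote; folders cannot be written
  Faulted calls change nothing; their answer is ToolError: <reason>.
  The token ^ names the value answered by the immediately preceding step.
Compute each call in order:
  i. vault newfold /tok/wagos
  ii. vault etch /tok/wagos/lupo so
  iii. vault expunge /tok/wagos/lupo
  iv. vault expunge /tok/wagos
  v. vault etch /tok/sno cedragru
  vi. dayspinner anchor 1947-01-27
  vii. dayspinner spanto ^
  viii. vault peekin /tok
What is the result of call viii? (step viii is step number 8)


% vault newfold(p=/tok/wagos) -> ok
% vault etch(p=/tok/wagos/lupo, c=so) -> created
% vault expunge(p=/tok/wagos/lupo) -> ok
% vault expunge(p=/tok/wagos) -> ok
% vault etch(p=/tok/sno, c=cedragru) -> created
% dayspinner anchor(d=1947-01-27) -> 1947-01-27
% dayspinner spanto(d=^) -> 0
% vault peekin(p=/tok) -> [sno]

Answer: [sno]


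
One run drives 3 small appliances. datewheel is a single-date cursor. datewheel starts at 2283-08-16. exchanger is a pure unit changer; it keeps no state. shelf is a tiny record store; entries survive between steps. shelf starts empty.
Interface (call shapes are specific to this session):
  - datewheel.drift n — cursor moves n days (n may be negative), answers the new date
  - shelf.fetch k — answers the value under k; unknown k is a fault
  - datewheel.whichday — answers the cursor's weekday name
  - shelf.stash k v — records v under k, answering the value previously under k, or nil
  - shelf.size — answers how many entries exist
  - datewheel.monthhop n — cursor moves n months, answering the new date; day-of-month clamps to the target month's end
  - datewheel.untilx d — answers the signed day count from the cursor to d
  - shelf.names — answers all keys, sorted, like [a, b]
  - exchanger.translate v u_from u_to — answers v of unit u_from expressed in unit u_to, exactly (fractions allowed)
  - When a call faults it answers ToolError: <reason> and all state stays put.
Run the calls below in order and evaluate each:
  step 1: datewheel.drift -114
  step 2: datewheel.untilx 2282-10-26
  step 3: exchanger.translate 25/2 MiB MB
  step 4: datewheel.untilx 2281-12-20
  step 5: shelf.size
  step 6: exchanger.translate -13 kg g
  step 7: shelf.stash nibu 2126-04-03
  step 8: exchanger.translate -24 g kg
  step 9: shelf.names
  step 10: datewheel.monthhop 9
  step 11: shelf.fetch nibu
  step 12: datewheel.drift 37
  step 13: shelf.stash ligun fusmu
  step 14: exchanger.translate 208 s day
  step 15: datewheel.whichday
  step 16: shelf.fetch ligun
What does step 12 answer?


CALL datewheel.drift[n→-114]
RET  2283-04-24
CALL datewheel.untilx[d→2282-10-26]
RET  -180
CALL exchanger.translate[v→25/2; u_from→MiB; u_to→MB]
RET  8192/625
CALL datewheel.untilx[d→2281-12-20]
RET  -490
CALL shelf.size[]
RET  0
CALL exchanger.translate[v→-13; u_from→kg; u_to→g]
RET  -13000
CALL shelf.stash[k→nibu; v→2126-04-03]
RET  nil
CALL exchanger.translate[v→-24; u_from→g; u_to→kg]
RET  -3/125
CALL shelf.names[]
RET  [nibu]
CALL datewheel.monthhop[n→9]
RET  2284-01-24
CALL shelf.fetch[k→nibu]
RET  2126-04-03
CALL datewheel.drift[n→37]
RET  2284-03-01
CALL shelf.stash[k→ligun; v→fusmu]
RET  nil
CALL exchanger.translate[v→208; u_from→s; u_to→day]
RET  13/5400
CALL datewheel.whichday[]
RET  Saturday
CALL shelf.fetch[k→ligun]
RET  fusmu

Answer: 2284-03-01


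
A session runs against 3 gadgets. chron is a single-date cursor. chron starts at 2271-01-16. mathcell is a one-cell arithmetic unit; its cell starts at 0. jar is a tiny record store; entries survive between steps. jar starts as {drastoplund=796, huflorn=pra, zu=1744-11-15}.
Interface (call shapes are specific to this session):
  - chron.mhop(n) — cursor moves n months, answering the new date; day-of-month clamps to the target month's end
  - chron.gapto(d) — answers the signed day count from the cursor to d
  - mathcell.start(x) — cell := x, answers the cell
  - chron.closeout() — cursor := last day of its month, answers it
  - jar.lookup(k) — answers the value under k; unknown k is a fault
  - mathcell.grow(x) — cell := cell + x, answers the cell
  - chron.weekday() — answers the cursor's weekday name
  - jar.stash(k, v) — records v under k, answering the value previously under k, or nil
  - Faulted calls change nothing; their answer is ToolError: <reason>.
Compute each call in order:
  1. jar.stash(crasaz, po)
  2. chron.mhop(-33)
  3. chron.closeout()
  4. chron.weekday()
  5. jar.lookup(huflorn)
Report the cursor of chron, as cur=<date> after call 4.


Answer: cur=2268-04-30

Derivation:
// jar.stash(k→crasaz, v→po) -> nil
// chron.mhop(n→-33) -> 2268-04-16
// chron.closeout() -> 2268-04-30
// chron.weekday() -> Thursday
// jar.lookup(k→huflorn) -> pra


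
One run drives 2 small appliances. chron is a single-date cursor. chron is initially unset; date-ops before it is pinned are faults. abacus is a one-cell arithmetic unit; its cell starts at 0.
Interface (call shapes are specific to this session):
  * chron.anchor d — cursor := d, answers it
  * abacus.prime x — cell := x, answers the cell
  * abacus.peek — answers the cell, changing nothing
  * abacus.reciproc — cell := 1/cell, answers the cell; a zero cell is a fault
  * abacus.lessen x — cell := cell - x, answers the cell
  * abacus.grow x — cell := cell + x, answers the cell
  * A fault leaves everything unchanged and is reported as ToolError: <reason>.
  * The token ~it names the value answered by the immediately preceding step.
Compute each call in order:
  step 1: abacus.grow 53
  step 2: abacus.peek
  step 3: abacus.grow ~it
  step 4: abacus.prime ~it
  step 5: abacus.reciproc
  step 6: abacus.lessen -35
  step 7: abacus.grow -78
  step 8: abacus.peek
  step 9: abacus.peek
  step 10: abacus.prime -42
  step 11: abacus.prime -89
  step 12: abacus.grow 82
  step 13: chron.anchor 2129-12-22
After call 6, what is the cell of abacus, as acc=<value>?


Act: grow[x=53]
Obs: 53
Act: peek[]
Obs: 53
Act: grow[x=~it]
Obs: 106
Act: prime[x=~it]
Obs: 106
Act: reciproc[]
Obs: 1/106
Act: lessen[x=-35]
Obs: 3711/106
Act: grow[x=-78]
Obs: -4557/106
Act: peek[]
Obs: -4557/106
Act: peek[]
Obs: -4557/106
Act: prime[x=-42]
Obs: -42
Act: prime[x=-89]
Obs: -89
Act: grow[x=82]
Obs: -7
Act: anchor[d=2129-12-22]
Obs: 2129-12-22

Answer: acc=3711/106


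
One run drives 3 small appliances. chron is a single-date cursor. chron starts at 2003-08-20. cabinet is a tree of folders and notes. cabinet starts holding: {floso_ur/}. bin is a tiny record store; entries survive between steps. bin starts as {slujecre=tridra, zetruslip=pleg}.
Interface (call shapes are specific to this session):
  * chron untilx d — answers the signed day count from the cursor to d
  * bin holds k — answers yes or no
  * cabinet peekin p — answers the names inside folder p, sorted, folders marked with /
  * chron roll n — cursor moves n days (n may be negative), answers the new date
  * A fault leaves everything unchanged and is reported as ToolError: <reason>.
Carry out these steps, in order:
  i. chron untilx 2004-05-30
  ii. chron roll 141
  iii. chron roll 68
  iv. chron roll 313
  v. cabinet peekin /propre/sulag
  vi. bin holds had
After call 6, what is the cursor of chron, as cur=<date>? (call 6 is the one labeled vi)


% chron untilx d='2004-05-30'
= 284
% chron roll n='141'
= 2004-01-08
% chron roll n='68'
= 2004-03-16
% chron roll n='313'
= 2005-01-23
% cabinet peekin p='/propre/sulag'
= ToolError: not found
% bin holds k='had'
= no

Answer: cur=2005-01-23


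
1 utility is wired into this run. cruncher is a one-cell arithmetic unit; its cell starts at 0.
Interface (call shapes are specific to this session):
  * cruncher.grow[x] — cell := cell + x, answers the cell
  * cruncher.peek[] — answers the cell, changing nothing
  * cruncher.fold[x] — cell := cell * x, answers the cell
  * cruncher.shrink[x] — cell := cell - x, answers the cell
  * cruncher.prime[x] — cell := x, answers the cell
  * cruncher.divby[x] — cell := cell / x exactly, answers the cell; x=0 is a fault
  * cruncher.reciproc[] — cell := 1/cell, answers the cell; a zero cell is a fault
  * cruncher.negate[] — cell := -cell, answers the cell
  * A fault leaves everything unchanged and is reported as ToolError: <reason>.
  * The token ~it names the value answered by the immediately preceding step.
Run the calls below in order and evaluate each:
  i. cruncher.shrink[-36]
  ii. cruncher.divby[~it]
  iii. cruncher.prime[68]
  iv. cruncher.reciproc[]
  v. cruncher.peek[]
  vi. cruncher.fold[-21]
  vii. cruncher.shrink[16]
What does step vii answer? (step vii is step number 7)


Answer: -1109/68

Derivation:
>>> cruncher.shrink x='-36'
= 36
>>> cruncher.divby x='~it'
= 1
>>> cruncher.prime x='68'
= 68
>>> cruncher.reciproc
= 1/68
>>> cruncher.peek
= 1/68
>>> cruncher.fold x='-21'
= -21/68
>>> cruncher.shrink x='16'
= -1109/68


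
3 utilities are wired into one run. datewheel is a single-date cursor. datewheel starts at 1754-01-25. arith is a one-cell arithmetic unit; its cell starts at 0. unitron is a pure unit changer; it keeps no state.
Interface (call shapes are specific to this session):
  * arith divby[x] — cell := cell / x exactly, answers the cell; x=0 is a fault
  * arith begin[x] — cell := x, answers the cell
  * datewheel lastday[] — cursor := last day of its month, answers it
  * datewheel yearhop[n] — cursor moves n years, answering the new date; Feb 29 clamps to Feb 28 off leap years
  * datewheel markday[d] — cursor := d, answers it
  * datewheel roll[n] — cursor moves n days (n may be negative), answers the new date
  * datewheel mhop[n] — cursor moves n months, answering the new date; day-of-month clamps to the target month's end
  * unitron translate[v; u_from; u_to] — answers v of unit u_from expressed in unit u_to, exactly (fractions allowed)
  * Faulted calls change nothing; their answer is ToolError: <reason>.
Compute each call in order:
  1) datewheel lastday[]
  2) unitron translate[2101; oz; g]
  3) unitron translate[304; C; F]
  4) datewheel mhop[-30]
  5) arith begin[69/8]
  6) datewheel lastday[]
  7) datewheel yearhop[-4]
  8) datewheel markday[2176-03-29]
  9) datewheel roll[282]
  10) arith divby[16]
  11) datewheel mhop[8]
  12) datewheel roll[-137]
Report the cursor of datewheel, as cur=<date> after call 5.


·→ datewheel lastday()
·← 1754-01-31
·→ unitron translate(v→2101, u_from→oz, u_to→g)
·← 95299756937/1600000
·→ unitron translate(v→304, u_from→C, u_to→F)
·← 2896/5
·→ datewheel mhop(n→-30)
·← 1751-07-31
·→ arith begin(x→69/8)
·← 69/8
·→ datewheel lastday()
·← 1751-07-31
·→ datewheel yearhop(n→-4)
·← 1747-07-31
·→ datewheel markday(d→2176-03-29)
·← 2176-03-29
·→ datewheel roll(n→282)
·← 2177-01-05
·→ arith divby(x→16)
·← 69/128
·→ datewheel mhop(n→8)
·← 2177-09-05
·→ datewheel roll(n→-137)
·← 2177-04-21

Answer: cur=1751-07-31


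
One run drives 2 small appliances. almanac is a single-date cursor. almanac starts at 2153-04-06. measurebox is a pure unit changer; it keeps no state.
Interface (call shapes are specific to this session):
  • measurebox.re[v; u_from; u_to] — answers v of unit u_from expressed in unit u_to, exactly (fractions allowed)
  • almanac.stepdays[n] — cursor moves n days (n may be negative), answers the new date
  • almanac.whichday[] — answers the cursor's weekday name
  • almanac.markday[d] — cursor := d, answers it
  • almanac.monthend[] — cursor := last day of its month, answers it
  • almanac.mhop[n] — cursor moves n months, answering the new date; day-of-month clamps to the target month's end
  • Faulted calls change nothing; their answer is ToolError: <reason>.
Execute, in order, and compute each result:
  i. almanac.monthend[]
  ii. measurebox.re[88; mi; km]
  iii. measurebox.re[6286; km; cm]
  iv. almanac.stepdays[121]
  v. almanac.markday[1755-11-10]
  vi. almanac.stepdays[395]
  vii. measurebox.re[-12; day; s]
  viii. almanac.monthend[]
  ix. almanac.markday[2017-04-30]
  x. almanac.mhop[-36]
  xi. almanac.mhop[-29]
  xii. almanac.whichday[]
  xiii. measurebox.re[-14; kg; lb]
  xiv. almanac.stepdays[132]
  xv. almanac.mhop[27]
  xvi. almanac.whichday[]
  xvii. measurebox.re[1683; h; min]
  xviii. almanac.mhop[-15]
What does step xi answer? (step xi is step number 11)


Do: almanac.monthend[]
See: 2153-04-30
Do: measurebox.re[v: 88; u_from: mi; u_to: km]
See: 2212848/15625
Do: measurebox.re[v: 6286; u_from: km; u_to: cm]
See: 628600000
Do: almanac.stepdays[n: 121]
See: 2153-08-29
Do: almanac.markday[d: 1755-11-10]
See: 1755-11-10
Do: almanac.stepdays[n: 395]
See: 1756-12-09
Do: measurebox.re[v: -12; u_from: day; u_to: s]
See: -1036800
Do: almanac.monthend[]
See: 1756-12-31
Do: almanac.markday[d: 2017-04-30]
See: 2017-04-30
Do: almanac.mhop[n: -36]
See: 2014-04-30
Do: almanac.mhop[n: -29]
See: 2011-11-30
Do: almanac.whichday[]
See: Wednesday
Do: measurebox.re[v: -14; u_from: kg; u_to: lb]
See: -200000000/6479891
Do: almanac.stepdays[n: 132]
See: 2012-04-10
Do: almanac.mhop[n: 27]
See: 2014-07-10
Do: almanac.whichday[]
See: Thursday
Do: measurebox.re[v: 1683; u_from: h; u_to: min]
See: 100980
Do: almanac.mhop[n: -15]
See: 2013-04-10

Answer: 2011-11-30


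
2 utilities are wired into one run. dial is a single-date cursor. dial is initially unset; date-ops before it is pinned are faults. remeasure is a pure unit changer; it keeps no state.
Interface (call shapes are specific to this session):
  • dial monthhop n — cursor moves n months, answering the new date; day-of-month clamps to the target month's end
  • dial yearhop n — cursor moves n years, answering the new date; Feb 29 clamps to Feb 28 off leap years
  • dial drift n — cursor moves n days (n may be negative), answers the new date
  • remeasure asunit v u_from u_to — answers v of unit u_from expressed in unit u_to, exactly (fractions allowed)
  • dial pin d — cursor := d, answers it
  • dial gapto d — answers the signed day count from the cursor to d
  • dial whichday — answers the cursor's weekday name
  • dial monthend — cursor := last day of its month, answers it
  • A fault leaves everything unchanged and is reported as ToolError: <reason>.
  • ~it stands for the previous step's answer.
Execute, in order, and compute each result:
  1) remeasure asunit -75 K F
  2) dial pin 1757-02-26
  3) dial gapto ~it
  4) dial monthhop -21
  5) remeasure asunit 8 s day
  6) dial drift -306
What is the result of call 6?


Answer: 1754-07-24

Derivation:
// 1. remeasure asunit(v→-75, u_from→K, u_to→F) -> -59467/100
// 2. dial pin(d→1757-02-26) -> 1757-02-26
// 3. dial gapto(d→~it) -> 0
// 4. dial monthhop(n→-21) -> 1755-05-26
// 5. remeasure asunit(v→8, u_from→s, u_to→day) -> 1/10800
// 6. dial drift(n→-306) -> 1754-07-24


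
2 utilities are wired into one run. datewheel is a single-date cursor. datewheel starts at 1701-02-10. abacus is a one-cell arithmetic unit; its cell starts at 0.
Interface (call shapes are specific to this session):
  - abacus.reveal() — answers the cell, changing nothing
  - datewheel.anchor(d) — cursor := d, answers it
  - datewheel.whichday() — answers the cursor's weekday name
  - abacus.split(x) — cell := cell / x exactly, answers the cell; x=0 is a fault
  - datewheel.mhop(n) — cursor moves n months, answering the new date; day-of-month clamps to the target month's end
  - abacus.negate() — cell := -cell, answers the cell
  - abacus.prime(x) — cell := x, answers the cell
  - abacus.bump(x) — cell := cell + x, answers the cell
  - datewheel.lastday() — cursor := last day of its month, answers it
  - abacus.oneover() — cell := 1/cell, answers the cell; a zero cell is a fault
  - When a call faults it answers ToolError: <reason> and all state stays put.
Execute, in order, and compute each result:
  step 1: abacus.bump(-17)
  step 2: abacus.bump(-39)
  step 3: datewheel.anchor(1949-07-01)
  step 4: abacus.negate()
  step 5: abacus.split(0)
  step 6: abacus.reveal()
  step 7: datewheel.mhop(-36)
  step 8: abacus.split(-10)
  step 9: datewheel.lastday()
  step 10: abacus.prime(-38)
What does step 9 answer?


Answer: 1946-07-31

Derivation:
# bump(x=-17) == -17
# bump(x=-39) == -56
# anchor(d=1949-07-01) == 1949-07-01
# negate() == 56
# split(x=0) == ToolError: division by zero
# reveal() == 56
# mhop(n=-36) == 1946-07-01
# split(x=-10) == -28/5
# lastday() == 1946-07-31
# prime(x=-38) == -38


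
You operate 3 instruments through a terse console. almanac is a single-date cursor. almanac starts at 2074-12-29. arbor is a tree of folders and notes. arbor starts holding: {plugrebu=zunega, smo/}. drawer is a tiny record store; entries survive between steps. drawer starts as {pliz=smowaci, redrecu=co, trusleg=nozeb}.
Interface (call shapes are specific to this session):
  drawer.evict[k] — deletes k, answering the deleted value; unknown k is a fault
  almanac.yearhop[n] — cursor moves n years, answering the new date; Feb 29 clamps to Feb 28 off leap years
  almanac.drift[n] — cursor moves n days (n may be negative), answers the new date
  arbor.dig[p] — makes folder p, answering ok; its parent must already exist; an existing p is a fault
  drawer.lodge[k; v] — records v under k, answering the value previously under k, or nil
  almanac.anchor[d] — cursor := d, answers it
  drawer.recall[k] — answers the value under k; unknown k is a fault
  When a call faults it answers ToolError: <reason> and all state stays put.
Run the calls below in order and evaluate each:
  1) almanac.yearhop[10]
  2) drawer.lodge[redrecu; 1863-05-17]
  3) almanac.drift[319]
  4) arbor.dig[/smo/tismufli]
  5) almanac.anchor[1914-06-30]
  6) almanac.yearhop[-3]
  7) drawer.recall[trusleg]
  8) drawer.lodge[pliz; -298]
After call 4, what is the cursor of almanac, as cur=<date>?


Answer: cur=2085-11-13

Derivation:
-- 1. almanac.yearhop(n→10) -> 2084-12-29
-- 2. drawer.lodge(k→redrecu, v→1863-05-17) -> co
-- 3. almanac.drift(n→319) -> 2085-11-13
-- 4. arbor.dig(p→/smo/tismufli) -> ok
-- 5. almanac.anchor(d→1914-06-30) -> 1914-06-30
-- 6. almanac.yearhop(n→-3) -> 1911-06-30
-- 7. drawer.recall(k→trusleg) -> nozeb
-- 8. drawer.lodge(k→pliz, v→-298) -> smowaci


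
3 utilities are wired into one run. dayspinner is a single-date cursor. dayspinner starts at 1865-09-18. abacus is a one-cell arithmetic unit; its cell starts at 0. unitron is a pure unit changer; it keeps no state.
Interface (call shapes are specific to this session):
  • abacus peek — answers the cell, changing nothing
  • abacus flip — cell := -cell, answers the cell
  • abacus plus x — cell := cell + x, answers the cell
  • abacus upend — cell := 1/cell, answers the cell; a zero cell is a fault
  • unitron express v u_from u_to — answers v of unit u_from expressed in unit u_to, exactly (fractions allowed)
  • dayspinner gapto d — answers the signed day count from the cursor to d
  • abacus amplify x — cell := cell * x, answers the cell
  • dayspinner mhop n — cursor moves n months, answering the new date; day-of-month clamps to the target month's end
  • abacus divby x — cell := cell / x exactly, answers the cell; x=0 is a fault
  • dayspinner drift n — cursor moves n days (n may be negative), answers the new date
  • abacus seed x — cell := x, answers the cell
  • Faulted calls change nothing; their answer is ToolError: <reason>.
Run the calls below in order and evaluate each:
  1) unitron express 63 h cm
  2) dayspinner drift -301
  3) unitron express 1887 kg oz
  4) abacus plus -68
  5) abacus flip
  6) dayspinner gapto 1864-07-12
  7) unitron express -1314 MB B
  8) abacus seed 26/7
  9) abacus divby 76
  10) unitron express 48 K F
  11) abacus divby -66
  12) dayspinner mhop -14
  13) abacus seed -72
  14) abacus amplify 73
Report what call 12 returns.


Do: unitron express[v='63'; u_from='h'; u_to='cm']
See: ToolError: incompatible units
Do: dayspinner drift[n='-301']
See: 1864-11-21
Do: unitron express[v='1887'; u_from='kg'; u_to='oz']
See: 3019200000000/45359237
Do: abacus plus[x='-68']
See: -68
Do: abacus flip[]
See: 68
Do: dayspinner gapto[d='1864-07-12']
See: -132
Do: unitron express[v='-1314'; u_from='MB'; u_to='B']
See: -1314000000
Do: abacus seed[x='26/7']
See: 26/7
Do: abacus divby[x='76']
See: 13/266
Do: unitron express[v='48'; u_from='K'; u_to='F']
See: -37327/100
Do: abacus divby[x='-66']
See: -13/17556
Do: dayspinner mhop[n='-14']
See: 1863-09-21
Do: abacus seed[x='-72']
See: -72
Do: abacus amplify[x='73']
See: -5256

Answer: 1863-09-21


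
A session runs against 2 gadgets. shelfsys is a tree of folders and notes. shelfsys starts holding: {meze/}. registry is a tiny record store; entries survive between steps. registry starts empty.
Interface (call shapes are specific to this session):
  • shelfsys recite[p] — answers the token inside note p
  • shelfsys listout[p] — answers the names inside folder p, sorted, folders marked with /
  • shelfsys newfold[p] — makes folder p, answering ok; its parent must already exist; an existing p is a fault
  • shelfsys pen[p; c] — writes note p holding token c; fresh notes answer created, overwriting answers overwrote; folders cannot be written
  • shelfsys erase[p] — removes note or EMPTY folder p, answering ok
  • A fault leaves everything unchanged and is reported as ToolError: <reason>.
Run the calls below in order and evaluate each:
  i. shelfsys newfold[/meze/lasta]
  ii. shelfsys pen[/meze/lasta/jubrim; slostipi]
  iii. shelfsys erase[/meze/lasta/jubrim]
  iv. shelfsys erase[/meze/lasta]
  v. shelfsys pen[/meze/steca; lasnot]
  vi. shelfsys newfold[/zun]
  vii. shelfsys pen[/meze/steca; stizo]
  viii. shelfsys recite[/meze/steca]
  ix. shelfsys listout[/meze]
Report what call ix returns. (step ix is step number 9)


Answer: [steca]

Derivation:
# 1. shelfsys newfold(p: /meze/lasta) == ok
# 2. shelfsys pen(p: /meze/lasta/jubrim, c: slostipi) == created
# 3. shelfsys erase(p: /meze/lasta/jubrim) == ok
# 4. shelfsys erase(p: /meze/lasta) == ok
# 5. shelfsys pen(p: /meze/steca, c: lasnot) == created
# 6. shelfsys newfold(p: /zun) == ok
# 7. shelfsys pen(p: /meze/steca, c: stizo) == overwrote
# 8. shelfsys recite(p: /meze/steca) == stizo
# 9. shelfsys listout(p: /meze) == [steca]


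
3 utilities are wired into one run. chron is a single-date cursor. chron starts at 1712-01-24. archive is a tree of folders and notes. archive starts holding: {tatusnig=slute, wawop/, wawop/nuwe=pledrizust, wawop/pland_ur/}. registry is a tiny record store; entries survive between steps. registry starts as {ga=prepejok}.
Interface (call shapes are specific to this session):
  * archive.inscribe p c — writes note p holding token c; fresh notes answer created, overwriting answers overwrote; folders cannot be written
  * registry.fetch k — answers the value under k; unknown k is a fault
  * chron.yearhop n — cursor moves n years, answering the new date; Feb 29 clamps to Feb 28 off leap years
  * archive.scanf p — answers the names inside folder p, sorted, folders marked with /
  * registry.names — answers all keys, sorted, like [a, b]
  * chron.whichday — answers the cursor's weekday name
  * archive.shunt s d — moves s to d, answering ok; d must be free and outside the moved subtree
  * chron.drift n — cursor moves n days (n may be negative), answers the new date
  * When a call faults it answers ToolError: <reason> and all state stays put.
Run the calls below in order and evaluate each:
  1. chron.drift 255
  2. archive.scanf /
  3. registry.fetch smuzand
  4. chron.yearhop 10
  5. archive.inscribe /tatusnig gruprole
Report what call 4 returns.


Calling chron.drift on 255, → 1712-10-05.
I try archive.scanf on /, → [tatusnig, wawop/].
I call registry.fetch on smuzand, giving ToolError: no such key smuzand.
Using chron.yearhop on 10, which returns 1722-10-05.
I use archive.inscribe on /tatusnig, gruprole, and observe overwrote.

Answer: 1722-10-05


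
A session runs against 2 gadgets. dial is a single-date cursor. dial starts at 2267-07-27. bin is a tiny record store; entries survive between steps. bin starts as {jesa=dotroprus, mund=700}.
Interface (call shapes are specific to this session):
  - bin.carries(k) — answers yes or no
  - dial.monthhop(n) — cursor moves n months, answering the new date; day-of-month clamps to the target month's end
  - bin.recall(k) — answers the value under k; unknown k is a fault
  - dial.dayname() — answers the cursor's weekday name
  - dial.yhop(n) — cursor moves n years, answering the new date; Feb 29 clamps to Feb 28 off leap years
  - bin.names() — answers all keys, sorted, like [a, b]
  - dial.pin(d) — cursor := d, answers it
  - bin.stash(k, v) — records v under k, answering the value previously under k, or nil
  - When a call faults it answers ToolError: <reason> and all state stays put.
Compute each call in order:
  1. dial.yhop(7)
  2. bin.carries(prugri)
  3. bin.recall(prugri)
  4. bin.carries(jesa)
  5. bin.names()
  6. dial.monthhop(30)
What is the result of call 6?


>> dial.yhop(n: 7)
<< 2274-07-27
>> bin.carries(k: prugri)
<< no
>> bin.recall(k: prugri)
<< ToolError: no such key prugri
>> bin.carries(k: jesa)
<< yes
>> bin.names()
<< [jesa, mund]
>> dial.monthhop(n: 30)
<< 2277-01-27

Answer: 2277-01-27


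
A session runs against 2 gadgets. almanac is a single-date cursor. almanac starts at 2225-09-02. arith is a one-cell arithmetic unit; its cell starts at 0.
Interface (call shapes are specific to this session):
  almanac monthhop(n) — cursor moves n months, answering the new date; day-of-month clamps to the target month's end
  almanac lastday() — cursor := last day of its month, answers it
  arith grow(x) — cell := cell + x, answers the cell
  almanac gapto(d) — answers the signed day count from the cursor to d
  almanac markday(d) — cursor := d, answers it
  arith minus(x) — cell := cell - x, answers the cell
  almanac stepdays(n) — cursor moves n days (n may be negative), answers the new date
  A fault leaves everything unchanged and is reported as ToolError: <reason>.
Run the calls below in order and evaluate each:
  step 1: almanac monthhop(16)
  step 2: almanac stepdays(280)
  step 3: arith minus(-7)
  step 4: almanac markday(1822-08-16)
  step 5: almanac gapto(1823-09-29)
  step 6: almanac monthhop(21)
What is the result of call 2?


Answer: 2227-10-09

Derivation:
[in] almanac monthhop n: 16
  2227-01-02
[in] almanac stepdays n: 280
  2227-10-09
[in] arith minus x: -7
  7
[in] almanac markday d: 1822-08-16
  1822-08-16
[in] almanac gapto d: 1823-09-29
  409
[in] almanac monthhop n: 21
  1824-05-16


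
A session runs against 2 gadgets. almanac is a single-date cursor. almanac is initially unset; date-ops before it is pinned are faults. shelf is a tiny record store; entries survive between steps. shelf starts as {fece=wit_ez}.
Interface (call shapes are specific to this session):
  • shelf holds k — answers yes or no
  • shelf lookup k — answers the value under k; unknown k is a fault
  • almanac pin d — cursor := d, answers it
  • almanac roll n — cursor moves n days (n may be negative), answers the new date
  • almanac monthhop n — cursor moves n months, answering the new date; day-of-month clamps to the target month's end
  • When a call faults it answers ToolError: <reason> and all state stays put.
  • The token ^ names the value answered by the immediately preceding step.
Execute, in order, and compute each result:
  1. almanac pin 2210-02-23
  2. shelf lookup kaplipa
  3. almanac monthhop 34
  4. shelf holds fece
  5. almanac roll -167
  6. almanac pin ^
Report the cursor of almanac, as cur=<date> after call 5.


Answer: cur=2212-07-09

Derivation:
% almanac pin(d: 2210-02-23) ~> 2210-02-23
% shelf lookup(k: kaplipa) ~> ToolError: no such key kaplipa
% almanac monthhop(n: 34) ~> 2212-12-23
% shelf holds(k: fece) ~> yes
% almanac roll(n: -167) ~> 2212-07-09
% almanac pin(d: ^) ~> 2212-07-09
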